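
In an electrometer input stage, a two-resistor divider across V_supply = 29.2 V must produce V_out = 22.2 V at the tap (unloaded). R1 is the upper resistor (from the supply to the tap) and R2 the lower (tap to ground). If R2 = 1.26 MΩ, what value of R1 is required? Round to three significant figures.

The divider ratio is R2/(R1+R2) = 22.2/29.2 = 0.7603.
Rearranging, R1 = R2·(1−k)/k = 1.26 × 0.3153 = 0.3973 MΩ.

R1 ≈ 0.397 MΩ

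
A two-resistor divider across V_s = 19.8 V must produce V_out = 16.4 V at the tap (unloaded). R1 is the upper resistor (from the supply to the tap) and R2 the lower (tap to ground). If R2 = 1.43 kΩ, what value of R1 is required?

The divider ratio is R2/(R1+R2) = 16.4/19.8 = 0.8283.
R1 = R2·(1/k − 1) = 1.43 × 0.2073 = 0.2965 kΩ.

R1 ≈ 0.296 kΩ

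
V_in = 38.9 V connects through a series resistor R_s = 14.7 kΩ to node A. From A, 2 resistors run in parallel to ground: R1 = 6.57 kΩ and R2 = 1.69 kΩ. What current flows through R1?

Combine the parallel branches: R_p = (1/6.57 + 1/1.69)⁻¹ = 1.344 kΩ.
Node voltage V_A = V_in · R_p/(R_s + R_p) = 38.9 × 0.08378 = 3.259 V.
I(R1) = V_A / R1 = 3.259/6.57 = 0.4961 mA.

I ≈ 0.496 mA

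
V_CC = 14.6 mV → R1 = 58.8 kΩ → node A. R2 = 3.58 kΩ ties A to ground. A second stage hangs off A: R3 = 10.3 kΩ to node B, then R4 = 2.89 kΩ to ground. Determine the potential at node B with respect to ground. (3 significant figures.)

Looking into the second stage from A: R3 + R4 = 13.19 kΩ appears in parallel with R2.
R2 ‖ (R3+R4) = 2.816 kΩ.
V_A = 14.6 × 2.816/(58.8 + 2.816) = 0.6672 mV.
V_B = V_A × 0.2191 = 0.1462 mV.

V_B ≈ 0.146 mV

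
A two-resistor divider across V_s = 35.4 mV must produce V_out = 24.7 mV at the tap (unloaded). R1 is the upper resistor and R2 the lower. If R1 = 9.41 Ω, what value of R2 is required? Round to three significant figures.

R2 ≈ 21.7 Ω

Required fraction k = V_out/V_s = 0.6977.
R2 = R1 · 0.6977/(1 − 0.6977) = 21.72 Ω.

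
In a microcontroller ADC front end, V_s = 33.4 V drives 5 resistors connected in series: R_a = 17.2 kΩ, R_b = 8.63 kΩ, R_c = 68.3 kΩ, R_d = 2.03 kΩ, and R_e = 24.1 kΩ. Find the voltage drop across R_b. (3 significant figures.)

Total series resistance ΣR = 17.2 + 8.63 + 68.3 + 2.03 + 24.1 = 120.3 kΩ.
Voltage divider: V = V_s · (8.630 / 120.3) = 33.4 × 0.07176 = 2.397 V.

V ≈ 2.40 V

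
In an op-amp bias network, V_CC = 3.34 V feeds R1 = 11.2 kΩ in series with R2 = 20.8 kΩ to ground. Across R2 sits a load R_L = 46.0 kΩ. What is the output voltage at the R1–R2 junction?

V_out ≈ 1.87 V

The load sits in parallel with R2, giving an effective lower resistance R2' = R2·R_L/(R2+R_L) = 14.32 kΩ.
Voltage divider with the loaded lower leg: V_out = 3.34 × 14.32/(11.2 + 14.32) = 3.34 × 0.5612 = 1.874 V.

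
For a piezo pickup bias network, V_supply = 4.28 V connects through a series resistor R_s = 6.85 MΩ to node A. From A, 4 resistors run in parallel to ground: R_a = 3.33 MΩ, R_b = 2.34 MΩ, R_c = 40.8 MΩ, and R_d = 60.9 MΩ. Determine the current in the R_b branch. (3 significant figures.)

Combine the parallel branches: R_p = (1/3.33 + 1/2.34 + 1/40.8 + 1/60.9)⁻¹ = 1.301 MΩ.
V_A = 4.28 × 1.301/8.151 = 0.6832 V.
I(R_b) = V_A / R_b = 0.6832/2.34 = 0.2920 µA.

I ≈ 0.292 µA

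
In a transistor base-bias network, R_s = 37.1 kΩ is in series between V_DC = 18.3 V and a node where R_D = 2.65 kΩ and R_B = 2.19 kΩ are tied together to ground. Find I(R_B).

I ≈ 0.262 mA

Parallel bank: R_p = 1/(1/2.65 + 1/2.19) = 1.199 kΩ.
V_A = 18.3 × 1.199/38.30 = 0.5729 V.
I(R_B) = V_A / R_B = 0.5729/2.19 = 0.2616 mA.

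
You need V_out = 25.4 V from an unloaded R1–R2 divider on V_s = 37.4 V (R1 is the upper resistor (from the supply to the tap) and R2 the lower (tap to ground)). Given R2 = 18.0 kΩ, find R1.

R1 ≈ 8.50 kΩ

Required fraction k = V_out/V_s = 0.6791.
Rearranging, R1 = R2·(1−k)/k = 18.0 × 0.4724 = 8.504 kΩ.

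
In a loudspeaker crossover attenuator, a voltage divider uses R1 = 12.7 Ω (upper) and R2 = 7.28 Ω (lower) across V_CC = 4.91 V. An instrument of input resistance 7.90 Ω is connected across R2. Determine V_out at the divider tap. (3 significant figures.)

V_out ≈ 1.13 V

First combine the lower leg with the load: R2 ‖ R_L = 3.789 Ω.
Now apply the divider: V_out = 4.91 × 0.2298 = 1.128 V.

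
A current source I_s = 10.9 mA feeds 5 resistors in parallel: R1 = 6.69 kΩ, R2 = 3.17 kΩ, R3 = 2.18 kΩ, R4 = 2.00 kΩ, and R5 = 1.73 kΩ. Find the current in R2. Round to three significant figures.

ΣG = 1/6.69 + 1/3.17 + 1/2.18 + 1/2.00 + 1/1.73 = 2.002.
R2 takes the fraction G_k/ΣG = 0.3155/2.002 = 0.1576, so I = 10.9 × 0.1576 = 1.718 mA.

I ≈ 1.72 mA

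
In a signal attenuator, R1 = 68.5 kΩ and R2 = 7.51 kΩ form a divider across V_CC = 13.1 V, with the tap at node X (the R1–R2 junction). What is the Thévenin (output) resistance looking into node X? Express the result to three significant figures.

With V_CC suppressed (replaced by a short), R_th = R1 ‖ R2 = (68.50 × 7.51)/(68.50 + 7.51) = 6.768 kΩ.

R_th ≈ 6.77 kΩ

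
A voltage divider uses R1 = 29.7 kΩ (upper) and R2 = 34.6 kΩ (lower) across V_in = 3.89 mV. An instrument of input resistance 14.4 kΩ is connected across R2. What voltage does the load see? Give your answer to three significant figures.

R2 ‖ R_L = (34.6 × 14.4)/(34.6 + 14.4) = 10.17 kΩ.
Then V_out = V_in · R2'/(R1 + R2') = 3.89 × 10.17/39.87 = 0.9921 mV.
(Unloaded it would be 2.09 mV; the load pulls it down.)

V_out ≈ 0.992 mV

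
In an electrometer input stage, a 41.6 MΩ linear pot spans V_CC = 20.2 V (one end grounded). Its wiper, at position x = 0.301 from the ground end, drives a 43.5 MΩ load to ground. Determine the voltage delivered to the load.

The pot divides into 29.08 MΩ above the wiper and 12.52 MΩ below.
(x·R_p) ‖ R_L = 9.723 MΩ.
V_out = 20.2 × 9.723/(29.08 + 9.723) = 5.062 V.

V_out ≈ 5.06 V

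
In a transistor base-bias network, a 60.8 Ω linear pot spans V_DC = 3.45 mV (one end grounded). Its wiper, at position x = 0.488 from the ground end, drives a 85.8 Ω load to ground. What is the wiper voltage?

V_out ≈ 1.43 mV

The pot divides into 31.13 Ω above the wiper and 29.67 Ω below.
(x·R_p) ‖ R_L = 22.05 Ω.
Then V_out = V_DC · 22.05/(31.13 + 22.05) = 1.430 mV.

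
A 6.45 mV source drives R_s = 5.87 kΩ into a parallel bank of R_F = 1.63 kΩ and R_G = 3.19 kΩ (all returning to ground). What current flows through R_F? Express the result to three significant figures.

I ≈ 0.614 µA

Parallel bank: R_p = 1/(1/1.63 + 1/3.19) = 1.079 kΩ.
Node voltage V_A = V_CC · R_p/(R_s + R_p) = 6.45 × 0.1552 = 1.001 mV.
I(R_F) = V_A / R_F = 1.001/1.63 = 0.6143 µA.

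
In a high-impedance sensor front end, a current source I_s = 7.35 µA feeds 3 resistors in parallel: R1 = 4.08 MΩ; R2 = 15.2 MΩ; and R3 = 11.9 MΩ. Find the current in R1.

Conductances: ΣG = 1/4.08 + 1/15.2 + 1/11.9 = 0.3949 (1/MΩ).
By the current-divider rule, I = I_s · G_k/ΣG = 7.35 × 0.6206 = 4.562 µA.

I ≈ 4.56 µA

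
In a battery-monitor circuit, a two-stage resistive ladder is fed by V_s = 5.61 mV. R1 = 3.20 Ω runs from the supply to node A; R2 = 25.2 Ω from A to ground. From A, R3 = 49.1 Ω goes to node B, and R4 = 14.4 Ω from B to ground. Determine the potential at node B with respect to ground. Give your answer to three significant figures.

V_B ≈ 1.08 mV

Looking into the second stage from A: R3 + R4 = 63.50 Ω appears in parallel with R2.
R2 ‖ (R3+R4) = 18.04 Ω.
V_A = 5.61 × 18.04/(3.20 + 18.04) = 4.765 mV.
V_B = V_A × 0.2268 = 1.081 mV.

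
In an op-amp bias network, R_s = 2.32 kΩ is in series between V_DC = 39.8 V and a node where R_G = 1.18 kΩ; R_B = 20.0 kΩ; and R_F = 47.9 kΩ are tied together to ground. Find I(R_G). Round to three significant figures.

Parallel bank: R_p = 1/(1/1.18 + 1/20.0 + 1/47.9) = 1.089 kΩ.
V_A = 39.8 × 1.089/3.409 = 12.71 V.
Branch current I = V_A/R_G = 12.71/1.18 = 10.77 mA.

I ≈ 10.8 mA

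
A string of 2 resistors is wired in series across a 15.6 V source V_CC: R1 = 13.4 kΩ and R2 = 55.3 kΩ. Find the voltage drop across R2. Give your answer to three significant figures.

V ≈ 12.6 V

Series total: ΣR = 13.4 + 55.3 = 68.70 kΩ.
Voltage divider: V = V_CC · (55.30 / 68.70) = 15.6 × 0.8049 = 12.56 V.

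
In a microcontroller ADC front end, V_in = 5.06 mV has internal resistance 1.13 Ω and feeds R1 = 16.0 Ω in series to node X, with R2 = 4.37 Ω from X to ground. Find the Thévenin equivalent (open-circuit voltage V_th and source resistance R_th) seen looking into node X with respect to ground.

R1' = 1.13 + 16.0 = 17.13 Ω (source resistance + R1).
With X open, the divider is unloaded: V_th = 5.06 × 4.37/21.50 = 1.028 mV.
With V_in suppressed (replaced by a short), R_th = R1' ‖ R2 = (17.13 × 4.37)/(17.13 + 4.37) = 3.482 Ω.

V_th ≈ 1.03 mV, R_th ≈ 3.48 Ω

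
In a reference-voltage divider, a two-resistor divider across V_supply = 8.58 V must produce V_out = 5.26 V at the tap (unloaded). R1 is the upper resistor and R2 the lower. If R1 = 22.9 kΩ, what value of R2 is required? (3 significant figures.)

R2 ≈ 36.3 kΩ

Required fraction k = V_out/V_supply = 0.6131.
Rearranging, R2 = R1·k/(1−k) = 22.9 × 1.584 = 36.28 kΩ.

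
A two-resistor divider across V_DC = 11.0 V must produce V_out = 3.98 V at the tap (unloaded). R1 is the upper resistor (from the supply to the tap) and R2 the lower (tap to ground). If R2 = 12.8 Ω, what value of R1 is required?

V_out/V_DC = R2/(R1+R2) = 0.3618.
Rearranging, R1 = R2·(1−k)/k = 12.8 × 1.764 = 22.58 Ω.

R1 ≈ 22.6 Ω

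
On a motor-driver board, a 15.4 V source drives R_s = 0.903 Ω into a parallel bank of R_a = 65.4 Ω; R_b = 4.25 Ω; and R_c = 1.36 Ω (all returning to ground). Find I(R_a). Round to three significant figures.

Parallel bank: R_p = 1/(1/65.4 + 1/4.25 + 1/1.36) = 1.014 Ω.
V_A by voltage divider: V_A = 15.4 × 1.014/(0.903 + 1.014) = 8.147 V.
I(R_a) = V_A / R_a = 8.147/65.4 = 0.1246 A.

I ≈ 0.125 A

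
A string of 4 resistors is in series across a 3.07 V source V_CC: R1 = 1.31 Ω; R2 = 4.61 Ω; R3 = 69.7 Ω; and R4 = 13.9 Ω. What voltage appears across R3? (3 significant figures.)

ΣR = 1.31 + 4.61 + 69.7 + 13.9 = 89.52 Ω.
V = V_CC · R/ΣR = 3.07 × 0.7786 = 2.390 V.

V ≈ 2.39 V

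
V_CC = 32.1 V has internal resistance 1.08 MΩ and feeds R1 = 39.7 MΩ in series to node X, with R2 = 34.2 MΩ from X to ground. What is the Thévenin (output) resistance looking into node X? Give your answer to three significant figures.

R_th ≈ 18.6 MΩ

R1' = 1.08 + 39.7 = 40.78 MΩ (source resistance + R1).
Zeroing V_CC shorts the top of R1' to ground, so R_th = R1' ‖ R2 = 18.60 MΩ.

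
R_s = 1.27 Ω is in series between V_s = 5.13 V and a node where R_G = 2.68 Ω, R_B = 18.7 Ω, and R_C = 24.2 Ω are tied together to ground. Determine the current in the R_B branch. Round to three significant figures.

Combine the parallel branches: R_p = (1/2.68 + 1/18.7 + 1/24.2)⁻¹ = 2.137 Ω.
Node voltage V_A = V_s · R_p/(R_s + R_p) = 5.13 × 0.6272 = 3.218 V.
I(R_B) = V_A / R_B = 3.218/18.7 = 0.1721 A.

I ≈ 0.172 A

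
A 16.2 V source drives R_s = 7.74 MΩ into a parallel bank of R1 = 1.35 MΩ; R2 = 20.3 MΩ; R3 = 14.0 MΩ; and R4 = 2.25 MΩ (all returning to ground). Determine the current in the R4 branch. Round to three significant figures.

I ≈ 0.648 µA

Combine the parallel branches: R_p = (1/1.35 + 1/20.3 + 1/14.0 + 1/2.25)⁻¹ = 0.7658 MΩ.
V_A = 16.2 × 0.7658/8.506 = 1.458 V.
I(R4) = V_A / R4 = 1.458/2.25 = 0.6482 µA.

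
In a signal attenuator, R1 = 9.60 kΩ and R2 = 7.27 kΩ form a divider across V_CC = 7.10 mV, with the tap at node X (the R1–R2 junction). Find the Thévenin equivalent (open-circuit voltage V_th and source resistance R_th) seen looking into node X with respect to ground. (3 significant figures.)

Open-circuit (no load on X): V_th = V_CC · R2/(R1 + R2) = 7.10 × 7.27/(9.600 + 7.27) = 3.060 mV.
With V_CC suppressed (replaced by a short), R_th = R1 ‖ R2 = (9.600 × 7.27)/(9.600 + 7.27) = 4.137 kΩ.

V_th ≈ 3.06 mV, R_th ≈ 4.14 kΩ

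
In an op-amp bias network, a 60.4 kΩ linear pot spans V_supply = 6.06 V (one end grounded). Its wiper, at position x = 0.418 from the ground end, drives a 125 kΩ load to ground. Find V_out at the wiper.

V_out ≈ 2.27 V

Split the track: R_lower = x·R_p = 25.25 kΩ, R_upper = (1−x)·R_p = 35.15 kΩ.
R_L loads the lower segment: effective lower R = 21.00 kΩ.
Then V_out = V_supply · 21.00/(35.15 + 21.00) = 2.267 V.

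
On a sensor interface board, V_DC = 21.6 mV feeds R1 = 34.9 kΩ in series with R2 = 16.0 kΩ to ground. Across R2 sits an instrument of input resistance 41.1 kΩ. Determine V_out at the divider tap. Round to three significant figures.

V_out ≈ 5.36 mV

R2 ‖ R_L = (16.0 × 41.1)/(16.0 + 41.1) = 11.52 kΩ.
Then V_out = V_DC · R2'/(R1 + R2') = 21.6 × 11.52/46.42 = 5.359 mV.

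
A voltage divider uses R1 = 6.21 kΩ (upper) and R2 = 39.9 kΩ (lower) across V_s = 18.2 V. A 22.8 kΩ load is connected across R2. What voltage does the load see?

The load sits in parallel with R2, giving an effective lower resistance R2' = R2·R_L/(R2+R_L) = 14.51 kΩ.
Voltage divider with the loaded lower leg: V_out = 18.2 × 14.51/(6.21 + 14.51) = 18.2 × 0.7003 = 12.75 V.
(Unloaded it would be 15.7 V; the load pulls it down.)

V_out ≈ 12.7 V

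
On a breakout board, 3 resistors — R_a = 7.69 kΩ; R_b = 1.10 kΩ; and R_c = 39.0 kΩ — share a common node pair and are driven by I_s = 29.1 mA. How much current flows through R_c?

ΣG = 1/7.69 + 1/1.10 + 1/39.0 = 1.065.
By the current-divider rule, I = I_s · G_k/ΣG = 29.1 × 0.02408 = 0.7008 mA.

I ≈ 0.701 mA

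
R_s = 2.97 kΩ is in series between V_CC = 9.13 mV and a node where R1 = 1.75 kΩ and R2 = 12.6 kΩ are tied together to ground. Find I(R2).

I ≈ 0.247 µA

Combine the parallel branches: R_p = (1/1.75 + 1/12.6)⁻¹ = 1.537 kΩ.
V_A by voltage divider: V_A = 9.13 × 1.537/(2.97 + 1.537) = 3.113 mV.
I(R2) = V_A / R2 = 3.113/12.6 = 0.2471 µA.
(Check via current divider: I_total = 2.026 µA; share G_k/ΣG = 0.1220 → same result.)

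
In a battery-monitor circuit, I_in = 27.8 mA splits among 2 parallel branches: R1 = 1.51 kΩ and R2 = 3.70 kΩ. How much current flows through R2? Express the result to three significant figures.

I ≈ 8.06 mA

Two-branch current divider: I_k = I_in · R_other/(R_1 + R_2).
So I = 27.8 × 1.51/5.210 = 8.057 mA.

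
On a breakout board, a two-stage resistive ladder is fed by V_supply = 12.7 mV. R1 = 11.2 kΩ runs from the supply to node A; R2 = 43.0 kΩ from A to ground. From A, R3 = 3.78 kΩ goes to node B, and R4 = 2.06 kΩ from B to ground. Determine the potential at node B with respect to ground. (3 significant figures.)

The second stage (R3 + R4 = 5.840 kΩ) loads node A in parallel with R2.
Effective lower resistance at A: R2 ‖ 5.840 = 5.142 kΩ.
First divider: V_A = V_supply · 5.142/(11.2 + 5.142) = 3.996 mV.
V_B = V_A × 0.3527 = 1.410 mV.

V_B ≈ 1.41 mV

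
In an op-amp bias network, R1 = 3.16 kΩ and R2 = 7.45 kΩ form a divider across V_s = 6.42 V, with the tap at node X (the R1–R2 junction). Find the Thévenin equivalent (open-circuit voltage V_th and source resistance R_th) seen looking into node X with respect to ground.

With X open, the divider is unloaded: V_th = 6.42 × 7.45/10.61 = 4.508 V.
Zeroing V_s shorts the top of R1 to ground, so R_th = R1 ‖ R2 = 2.219 kΩ.

V_th ≈ 4.51 V, R_th ≈ 2.22 kΩ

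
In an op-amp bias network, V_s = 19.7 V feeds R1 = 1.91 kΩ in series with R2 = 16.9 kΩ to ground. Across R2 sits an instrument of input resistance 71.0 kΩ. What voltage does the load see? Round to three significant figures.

First combine the lower leg with the load: R2 ‖ R_L = 13.65 kΩ.
Voltage divider with the loaded lower leg: V_out = 19.7 × 13.65/(1.91 + 13.65) = 19.7 × 0.8773 = 17.28 V.

V_out ≈ 17.3 V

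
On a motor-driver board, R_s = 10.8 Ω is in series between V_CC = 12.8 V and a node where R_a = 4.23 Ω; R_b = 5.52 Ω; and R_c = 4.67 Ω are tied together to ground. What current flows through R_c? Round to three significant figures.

I ≈ 0.350 A

Equivalent of the parallel group: R_p = 1.583 Ω.
V_A by voltage divider: V_A = 12.8 × 1.583/(10.8 + 1.583) = 1.636 V.
I(R_c) = V_A / R_c = 1.636/4.67 = 0.3504 A.
(Equivalently: I_total = 1.034 A, then current-divider fraction G_k/ΣG = 0.3390.)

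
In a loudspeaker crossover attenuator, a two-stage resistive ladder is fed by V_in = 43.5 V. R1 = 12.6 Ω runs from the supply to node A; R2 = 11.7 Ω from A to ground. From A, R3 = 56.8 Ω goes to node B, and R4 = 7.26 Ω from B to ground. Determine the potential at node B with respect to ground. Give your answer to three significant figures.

V_B ≈ 2.17 V

Node A sees R2 in parallel with the series input of stage 2, R3 + R4 = 64.06 Ω.
R2 ‖ (R3+R4) = 9.893 Ω.
So V_A = 43.5 × 0.4398 = 19.13 V.
Then the unloaded second divider: V_B = V_A × R4/(R3+R4) = 19.13 × 0.1133 = 2.168 V.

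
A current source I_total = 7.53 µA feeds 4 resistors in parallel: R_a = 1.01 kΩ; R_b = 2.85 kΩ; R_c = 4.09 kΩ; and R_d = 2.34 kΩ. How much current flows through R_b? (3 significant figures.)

Total conductance ΣG = 1/1.01 + 1/2.85 + 1/4.09 + 1/2.34 = 2.013 (units of 1/kΩ).
R_b takes the fraction G_k/ΣG = 0.3509/2.013 = 0.1743, so I = 7.53 × 0.1743 = 1.313 µA.

I ≈ 1.31 µA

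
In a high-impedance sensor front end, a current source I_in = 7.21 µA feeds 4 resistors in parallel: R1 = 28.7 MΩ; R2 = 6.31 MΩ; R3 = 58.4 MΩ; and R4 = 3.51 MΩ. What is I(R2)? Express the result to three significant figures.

I ≈ 2.31 µA

Conductances: ΣG = 1/28.7 + 1/6.31 + 1/58.4 + 1/3.51 = 0.4953 (1/MΩ).
Current divider: I(R2) = I_in · G_k/ΣG = 7.21 × (0.1585/0.4953) = 7.21 × 0.3199 = 2.307 µA.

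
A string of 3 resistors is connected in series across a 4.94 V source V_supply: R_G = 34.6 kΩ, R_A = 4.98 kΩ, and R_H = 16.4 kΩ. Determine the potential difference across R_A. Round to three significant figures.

V ≈ 0.439 V

Total series resistance ΣR = 34.6 + 4.98 + 16.4 = 55.98 kΩ.
By the voltage-divider rule, V = 4.94 × 4.980/55.98 = 0.4395 V.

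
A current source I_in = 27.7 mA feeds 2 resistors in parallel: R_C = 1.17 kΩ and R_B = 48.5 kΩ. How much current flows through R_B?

I ≈ 0.652 mA

With just two branches, the current splits inversely with resistance.
So I = 27.7 × 1.17/49.67 = 0.6525 mA.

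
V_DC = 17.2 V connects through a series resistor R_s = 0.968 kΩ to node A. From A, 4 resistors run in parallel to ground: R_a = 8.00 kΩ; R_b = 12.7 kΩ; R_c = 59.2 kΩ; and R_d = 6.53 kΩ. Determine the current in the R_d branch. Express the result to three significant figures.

Parallel bank: R_p = 1/(1/8.00 + 1/12.7 + 1/59.2 + 1/6.53) = 2.675 kΩ.
V_A = 17.2 × 2.675/3.643 = 12.63 V.
I(R_d) = V_A / R_d = 12.63/6.53 = 1.934 mA.

I ≈ 1.93 mA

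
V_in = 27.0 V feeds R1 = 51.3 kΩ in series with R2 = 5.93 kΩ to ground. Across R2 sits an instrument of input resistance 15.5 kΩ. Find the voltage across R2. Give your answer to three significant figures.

The load sits in parallel with R2, giving an effective lower resistance R2' = R2·R_L/(R2+R_L) = 4.289 kΩ.
Then V_out = V_in · R2'/(R1 + R2') = 27.0 × 4.289/55.59 = 2.083 V.
(Unloaded it would be 2.80 V; the load pulls it down.)

V_out ≈ 2.08 V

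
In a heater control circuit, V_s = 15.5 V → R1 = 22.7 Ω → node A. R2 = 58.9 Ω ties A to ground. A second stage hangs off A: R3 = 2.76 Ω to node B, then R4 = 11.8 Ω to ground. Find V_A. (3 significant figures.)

Node A sees R2 in parallel with the series input of stage 2, R3 + R4 = 14.56 Ω.
Effective lower resistance at A: R2 ‖ 14.56 = 11.67 Ω.
So V_A = 15.5 × 0.3396 = 5.264 V.

V_A ≈ 5.26 V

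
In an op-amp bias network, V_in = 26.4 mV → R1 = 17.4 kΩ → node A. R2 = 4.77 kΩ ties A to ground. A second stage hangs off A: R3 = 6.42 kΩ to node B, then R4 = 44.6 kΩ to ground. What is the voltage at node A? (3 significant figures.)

V_A ≈ 5.29 mV

Node A sees R2 in parallel with the series input of stage 2, R3 + R4 = 51.02 kΩ.
Effective lower resistance at A: R2 ‖ 51.02 = 4.362 kΩ.
V_A = 26.4 × 4.362/(17.4 + 4.362) = 5.292 mV.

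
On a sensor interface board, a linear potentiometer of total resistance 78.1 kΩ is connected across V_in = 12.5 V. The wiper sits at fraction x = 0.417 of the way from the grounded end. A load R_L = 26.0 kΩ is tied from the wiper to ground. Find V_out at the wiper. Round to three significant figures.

V_out ≈ 3.01 V

Split the track: R_lower = x·R_p = 32.57 kΩ, R_upper = (1−x)·R_p = 45.53 kΩ.
(x·R_p) ‖ R_L = 14.46 kΩ.
V_out = 12.5 × 14.46/(45.53 + 14.46) = 3.013 V.
(Unloaded: V_out = x·V_in = 5.21 V.)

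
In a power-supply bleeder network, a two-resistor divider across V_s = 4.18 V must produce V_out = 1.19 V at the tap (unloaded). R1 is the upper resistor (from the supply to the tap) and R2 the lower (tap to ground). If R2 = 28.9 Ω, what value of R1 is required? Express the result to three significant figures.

R1 ≈ 72.6 Ω

V_out/V_s = R2/(R1+R2) = 0.2847.
R1 = R2·(1/k − 1) = 28.9 × 2.513 = 72.61 Ω.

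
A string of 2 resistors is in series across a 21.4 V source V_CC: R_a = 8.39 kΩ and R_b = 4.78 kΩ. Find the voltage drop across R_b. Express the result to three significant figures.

V ≈ 7.77 V

Total series resistance ΣR = 8.39 + 4.78 = 13.17 kΩ.
By the voltage-divider rule, V = 21.4 × 4.780/13.17 = 7.767 V.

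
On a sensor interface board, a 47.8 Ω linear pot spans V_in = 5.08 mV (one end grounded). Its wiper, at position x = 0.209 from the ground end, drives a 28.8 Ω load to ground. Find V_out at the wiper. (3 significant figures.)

The pot divides into 37.81 Ω above the wiper and 9.990 Ω below.
(x·R_p) ‖ R_L = 7.417 Ω.
Loaded-divider output: V_out = 5.08 × 0.1640 = 0.8331 mV.
(Unloaded: V_out = x·V_in = 1.06 mV.)

V_out ≈ 0.833 mV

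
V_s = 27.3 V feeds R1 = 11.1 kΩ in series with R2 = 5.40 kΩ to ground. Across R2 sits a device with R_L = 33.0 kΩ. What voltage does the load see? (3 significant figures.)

V_out ≈ 8.05 V

First combine the lower leg with the load: R2 ‖ R_L = 4.641 kΩ.
Now apply the divider: V_out = 27.3 × 0.2948 = 8.049 V.
(Unloaded it would be 8.93 V; the load pulls it down.)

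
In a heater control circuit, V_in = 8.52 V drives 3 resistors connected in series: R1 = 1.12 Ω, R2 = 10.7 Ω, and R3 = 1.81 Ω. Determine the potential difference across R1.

V ≈ 0.700 V

ΣR = 1.12 + 10.7 + 1.81 = 13.63 Ω.
By the voltage-divider rule, V = 8.52 × 1.120/13.63 = 0.7001 V.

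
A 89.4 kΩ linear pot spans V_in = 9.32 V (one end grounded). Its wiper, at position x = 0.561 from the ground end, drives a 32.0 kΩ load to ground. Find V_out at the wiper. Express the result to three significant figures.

V_out ≈ 3.10 V

The pot divides into 39.25 kΩ above the wiper and 50.15 kΩ below.
R_L loads the lower segment: effective lower R = 19.54 kΩ.
Loaded-divider output: V_out = 9.32 × 0.3323 = 3.097 V.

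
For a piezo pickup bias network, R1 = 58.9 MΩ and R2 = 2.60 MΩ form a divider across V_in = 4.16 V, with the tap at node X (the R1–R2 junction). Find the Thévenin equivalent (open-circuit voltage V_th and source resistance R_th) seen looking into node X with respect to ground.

With X open, the divider is unloaded: V_th = 4.16 × 2.60/61.50 = 0.1759 V.
Zeroing V_in shorts the top of R1 to ground, so R_th = R1 ‖ R2 = 2.490 MΩ.

V_th ≈ 0.176 V, R_th ≈ 2.49 MΩ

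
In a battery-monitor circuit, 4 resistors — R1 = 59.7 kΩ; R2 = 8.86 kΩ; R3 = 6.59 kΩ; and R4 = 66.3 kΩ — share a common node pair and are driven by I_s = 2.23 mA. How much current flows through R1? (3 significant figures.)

I ≈ 0.126 mA

ΣG = 1/59.7 + 1/8.86 + 1/6.59 + 1/66.3 = 0.2964.
Current divider: I(R1) = I_s · G_k/ΣG = 2.23 × (0.01675/0.2964) = 2.23 × 0.05650 = 0.1260 mA.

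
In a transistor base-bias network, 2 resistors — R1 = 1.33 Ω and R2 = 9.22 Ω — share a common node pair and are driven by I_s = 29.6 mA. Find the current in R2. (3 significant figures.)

I ≈ 3.73 mA

For two parallel branches, I_k = I_s · (other R)/(sum of R).
I(R2) = 29.6 × 1.33/(1.33 + 9.22) = 29.6 × 0.1261 = 3.732 mA.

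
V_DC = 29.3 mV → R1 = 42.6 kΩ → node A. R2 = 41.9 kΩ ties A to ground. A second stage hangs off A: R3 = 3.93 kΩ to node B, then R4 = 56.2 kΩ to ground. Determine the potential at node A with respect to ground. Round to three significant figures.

Looking into the second stage from A: R3 + R4 = 60.13 kΩ appears in parallel with R2.
Effective lower resistance at A: R2 ‖ 60.13 = 24.69 kΩ.
V_A = 29.3 × 24.69/(42.6 + 24.69) = 10.75 mV.

V_A ≈ 10.8 mV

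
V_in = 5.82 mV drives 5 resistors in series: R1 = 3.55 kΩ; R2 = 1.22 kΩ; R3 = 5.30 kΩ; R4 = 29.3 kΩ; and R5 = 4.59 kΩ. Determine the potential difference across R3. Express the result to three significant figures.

V ≈ 0.702 mV

Total series resistance ΣR = 3.55 + 1.22 + 5.30 + 29.3 + 4.59 = 43.96 kΩ.
By the voltage-divider rule, V = 5.82 × 5.300/43.96 = 0.7017 mV.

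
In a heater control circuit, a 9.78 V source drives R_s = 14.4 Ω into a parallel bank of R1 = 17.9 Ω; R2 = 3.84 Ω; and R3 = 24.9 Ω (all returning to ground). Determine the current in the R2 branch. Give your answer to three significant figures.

Combine the parallel branches: R_p = (1/17.9 + 1/3.84 + 1/24.9)⁻¹ = 2.805 Ω.
V_A = 9.78 × 2.805/17.21 = 1.595 V.
Branch current I = V_A/R2 = 1.595/3.84 = 0.4153 A.

I ≈ 0.415 A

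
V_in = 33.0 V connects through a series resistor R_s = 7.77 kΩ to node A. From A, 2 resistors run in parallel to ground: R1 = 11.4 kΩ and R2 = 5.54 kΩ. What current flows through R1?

I ≈ 0.939 mA

Combine the parallel branches: R_p = (1/11.4 + 1/5.54)⁻¹ = 3.728 kΩ.
V_A = 33.0 × 3.728/11.50 = 10.70 V.
Branch current I = V_A/R1 = 10.70/11.4 = 0.9386 mA.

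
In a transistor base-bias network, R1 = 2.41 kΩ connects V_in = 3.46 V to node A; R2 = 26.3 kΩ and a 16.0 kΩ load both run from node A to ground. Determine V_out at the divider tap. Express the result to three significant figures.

V_out ≈ 2.79 V

R2 ‖ R_L = (26.3 × 16.0)/(26.3 + 16.0) = 9.948 kΩ.
Now apply the divider: V_out = 3.46 × 0.8050 = 2.785 V.
(Unloaded it would be 3.17 V; the load pulls it down.)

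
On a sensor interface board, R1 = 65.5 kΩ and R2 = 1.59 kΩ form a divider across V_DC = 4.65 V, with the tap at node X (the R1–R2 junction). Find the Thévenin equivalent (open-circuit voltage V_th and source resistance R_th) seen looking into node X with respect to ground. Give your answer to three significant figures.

V_th ≈ 0.110 V, R_th ≈ 1.55 kΩ

Open-circuit (no load on X): V_th = V_DC · R2/(R1 + R2) = 4.65 × 1.59/(65.50 + 1.59) = 0.1102 V.
With V_DC suppressed (replaced by a short), R_th = R1 ‖ R2 = (65.50 × 1.59)/(65.50 + 1.59) = 1.552 kΩ.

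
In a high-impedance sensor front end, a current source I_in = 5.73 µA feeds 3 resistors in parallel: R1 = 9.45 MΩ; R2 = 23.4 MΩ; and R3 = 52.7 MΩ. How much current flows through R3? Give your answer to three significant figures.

I ≈ 0.649 µA

Conductances: ΣG = 1/9.45 + 1/23.4 + 1/52.7 = 0.1675 (1/MΩ).
Current divider: I(R3) = I_in · G_k/ΣG = 5.73 × (0.01898/0.1675) = 5.73 × 0.1133 = 0.6490 µA.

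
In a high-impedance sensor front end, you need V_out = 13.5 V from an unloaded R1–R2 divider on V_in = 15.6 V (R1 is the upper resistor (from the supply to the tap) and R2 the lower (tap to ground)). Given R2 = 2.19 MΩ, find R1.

V_out/V_in = R2/(R1+R2) = 0.8654.
So R1 = R2 · (V_in/V_out − 1) = 2.19 × (15.6/13.5 − 1) = 2.19 × 0.1556 = 0.3407 MΩ.

R1 ≈ 0.341 MΩ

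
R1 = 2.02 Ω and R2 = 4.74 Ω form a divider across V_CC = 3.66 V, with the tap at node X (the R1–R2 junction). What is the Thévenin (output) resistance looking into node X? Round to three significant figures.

R_th ≈ 1.42 Ω

Zeroing V_CC shorts the top of R1 to ground, so R_th = R1 ‖ R2 = 1.416 Ω.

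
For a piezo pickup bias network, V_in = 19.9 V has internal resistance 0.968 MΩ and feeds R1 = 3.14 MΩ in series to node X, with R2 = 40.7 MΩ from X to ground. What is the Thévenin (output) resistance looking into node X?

R_th ≈ 3.73 MΩ

R1' = 0.968 + 3.14 = 4.108 MΩ (source resistance + R1).
Looking into X with the source shorted: R_th = R1'·R2/(R1'+R2) = 4.108 × 40.7/44.81 = 3.731 MΩ.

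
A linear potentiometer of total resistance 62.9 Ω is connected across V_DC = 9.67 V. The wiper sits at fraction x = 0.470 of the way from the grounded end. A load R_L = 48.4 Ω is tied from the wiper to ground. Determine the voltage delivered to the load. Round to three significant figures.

Lower segment x·R_p = 29.56 Ω; upper segment (1−x)·R_p = 33.34 Ω.
Lower segment in parallel with the load: 29.56 ‖ 48.4 = 18.35 Ω.
Then V_out = V_DC · 18.35/(33.34 + 18.35) = 3.433 V.
(Unloaded: V_out = x·V_DC = 4.54 V.)

V_out ≈ 3.43 V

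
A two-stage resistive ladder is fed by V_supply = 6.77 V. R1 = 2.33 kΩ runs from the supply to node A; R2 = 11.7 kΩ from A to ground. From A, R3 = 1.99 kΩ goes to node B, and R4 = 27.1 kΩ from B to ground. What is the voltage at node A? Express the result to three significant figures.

V_A ≈ 5.29 V

Looking into the second stage from A: R3 + R4 = 29.09 kΩ appears in parallel with R2.
R2 ‖ (R3+R4) = 8.344 kΩ.
So V_A = 6.77 × 0.7817 = 5.292 V.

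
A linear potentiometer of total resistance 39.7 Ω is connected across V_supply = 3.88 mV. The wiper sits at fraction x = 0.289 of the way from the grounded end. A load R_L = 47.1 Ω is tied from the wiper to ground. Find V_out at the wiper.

V_out ≈ 0.956 mV

Split the track: R_lower = x·R_p = 11.47 Ω, R_upper = (1−x)·R_p = 28.23 Ω.
Lower segment in parallel with the load: 11.47 ‖ 47.1 = 9.226 Ω.
V_out = 3.88 × 9.226/(28.23 + 9.226) = 0.9558 mV.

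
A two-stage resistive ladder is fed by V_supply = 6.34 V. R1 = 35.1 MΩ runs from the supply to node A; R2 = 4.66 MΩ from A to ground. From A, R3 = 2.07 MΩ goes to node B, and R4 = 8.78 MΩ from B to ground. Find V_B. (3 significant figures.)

Node A sees R2 in parallel with the series input of stage 2, R3 + R4 = 10.85 MΩ.
R2 ‖ (R3+R4) = 3.260 MΩ.
V_A = 6.34 × 3.260/(35.1 + 3.260) = 0.5388 V.
V_B = V_A × 0.8092 = 0.4360 V.

V_B ≈ 0.436 V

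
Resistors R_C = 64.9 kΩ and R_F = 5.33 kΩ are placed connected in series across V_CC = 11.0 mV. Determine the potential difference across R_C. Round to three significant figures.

V ≈ 10.2 mV

Series total: ΣR = 64.9 + 5.33 = 70.23 kΩ.
Voltage divider: V = V_CC · (64.90 / 70.23) = 11.0 × 0.9241 = 10.17 mV.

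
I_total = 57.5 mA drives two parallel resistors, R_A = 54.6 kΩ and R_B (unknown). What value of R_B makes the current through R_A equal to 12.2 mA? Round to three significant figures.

The fraction through R_A equals R_B/(R_A+R_B).
12.2/57.5 = R_B/(R_A + R_B) → R_B = R_A · (0.2122)/(1 − 0.2122) = 54.6 × 0.2693 = 14.70 kΩ.

R_B ≈ 14.7 kΩ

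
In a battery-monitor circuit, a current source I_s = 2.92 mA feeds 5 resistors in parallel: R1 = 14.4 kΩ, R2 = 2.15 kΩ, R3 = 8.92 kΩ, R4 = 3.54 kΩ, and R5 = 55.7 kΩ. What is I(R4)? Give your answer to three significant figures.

Total conductance ΣG = 1/14.4 + 1/2.15 + 1/8.92 + 1/3.54 + 1/55.7 = 0.9471 (units of 1/kΩ).
By the current-divider rule, I = I_s · G_k/ΣG = 2.92 × 0.2983 = 0.8709 mA.

I ≈ 0.871 mA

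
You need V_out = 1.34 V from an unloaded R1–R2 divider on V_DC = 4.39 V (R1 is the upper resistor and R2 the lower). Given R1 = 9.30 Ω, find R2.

R2 ≈ 4.09 Ω

V_out/V_DC = R2/(R1+R2) = 0.3052.
Rearranging, R2 = R1·k/(1−k) = 9.30 × 0.4393 = 4.086 Ω.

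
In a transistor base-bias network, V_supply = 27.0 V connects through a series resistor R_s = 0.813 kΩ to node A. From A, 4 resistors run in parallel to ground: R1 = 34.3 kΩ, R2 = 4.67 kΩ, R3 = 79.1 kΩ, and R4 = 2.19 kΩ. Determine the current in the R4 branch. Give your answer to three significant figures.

Equivalent of the parallel group: R_p = 1.403 kΩ.
V_A by voltage divider: V_A = 27.0 × 1.403/(0.813 + 1.403) = 17.10 V.
Branch current I = V_A/R4 = 17.10/2.19 = 7.806 mA.
(Equivalently: I_total = 12.18 mA, then current-divider fraction G_k/ΣG = 0.6408.)

I ≈ 7.81 mA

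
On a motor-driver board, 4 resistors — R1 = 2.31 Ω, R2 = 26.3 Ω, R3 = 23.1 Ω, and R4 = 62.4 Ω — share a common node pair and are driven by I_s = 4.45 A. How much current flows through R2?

ΣG = 1/2.31 + 1/26.3 + 1/23.1 + 1/62.4 = 0.5302.
R2 takes the fraction G_k/ΣG = 0.03802/0.5302 = 0.07171, so I = 4.45 × 0.07171 = 0.3191 A.

I ≈ 0.319 A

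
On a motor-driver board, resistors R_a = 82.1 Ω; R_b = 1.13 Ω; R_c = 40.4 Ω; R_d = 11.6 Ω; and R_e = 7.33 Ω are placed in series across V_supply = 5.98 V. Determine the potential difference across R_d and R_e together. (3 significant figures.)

Series total: ΣR = 82.1 + 1.13 + 40.4 + 11.6 + 7.33 = 142.6 Ω.
R_{R_d..R_e} = 11.6 + 7.33 = 18.93 Ω.
Voltage divider: V = V_supply · (18.93 / 142.6) = 5.98 × 0.1328 = 0.7941 V.

V ≈ 0.794 V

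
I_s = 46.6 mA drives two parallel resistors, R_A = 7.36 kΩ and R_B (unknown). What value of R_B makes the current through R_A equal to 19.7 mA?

R_B ≈ 5.39 kΩ

Two-branch current divider: I_A = I_s · R_B/(R_A + R_B).
With f = 0.4227, R_B = R_A · f/(1−f) = 7.36 × 0.7323 = 5.390 kΩ.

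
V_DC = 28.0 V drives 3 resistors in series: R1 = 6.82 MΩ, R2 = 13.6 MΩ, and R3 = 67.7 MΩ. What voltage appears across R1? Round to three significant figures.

ΣR = 6.82 + 13.6 + 67.7 = 88.12 MΩ.
Voltage divider: V = V_DC · (6.820 / 88.12) = 28.0 × 0.07739 = 2.167 V.

V ≈ 2.17 V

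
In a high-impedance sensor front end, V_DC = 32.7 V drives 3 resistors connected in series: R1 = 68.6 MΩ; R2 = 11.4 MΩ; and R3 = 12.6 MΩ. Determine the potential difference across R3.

V ≈ 4.45 V

ΣR = 68.6 + 11.4 + 12.6 = 92.60 MΩ.
V = V_DC · R/ΣR = 32.7 × 0.1361 = 4.449 V.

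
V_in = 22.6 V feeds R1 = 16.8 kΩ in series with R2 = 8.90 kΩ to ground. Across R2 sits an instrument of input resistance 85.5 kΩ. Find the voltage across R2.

V_out ≈ 7.33 V

The load sits in parallel with R2, giving an effective lower resistance R2' = R2·R_L/(R2+R_L) = 8.061 kΩ.
Then V_out = V_in · R2'/(R1 + R2') = 22.6 × 8.061/24.86 = 7.328 V.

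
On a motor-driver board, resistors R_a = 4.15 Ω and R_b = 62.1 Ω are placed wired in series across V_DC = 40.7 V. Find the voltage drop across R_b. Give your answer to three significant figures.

V ≈ 38.2 V

Total series resistance ΣR = 4.15 + 62.1 = 66.25 Ω.
Voltage divider: V = V_DC · (62.10 / 66.25) = 40.7 × 0.9374 = 38.15 V.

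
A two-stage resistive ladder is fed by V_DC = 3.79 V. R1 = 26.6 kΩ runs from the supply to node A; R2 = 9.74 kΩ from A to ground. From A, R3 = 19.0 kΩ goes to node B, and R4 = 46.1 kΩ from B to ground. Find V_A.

Node A sees R2 in parallel with the series input of stage 2, R3 + R4 = 65.10 kΩ.
Effective lower resistance at A: R2 ‖ 65.10 = 8.472 kΩ.
So V_A = 3.79 × 0.2416 = 0.9155 V.

V_A ≈ 0.916 V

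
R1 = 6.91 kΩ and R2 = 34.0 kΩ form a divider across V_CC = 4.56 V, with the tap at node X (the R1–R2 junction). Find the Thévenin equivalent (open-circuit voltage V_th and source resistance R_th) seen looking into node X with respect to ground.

With X open, the divider is unloaded: V_th = 4.56 × 34.0/40.91 = 3.790 V.
Looking into X with the source shorted: R_th = R1·R2/(R1+R2) = 6.910 × 34.0/40.91 = 5.743 kΩ.

V_th ≈ 3.79 V, R_th ≈ 5.74 kΩ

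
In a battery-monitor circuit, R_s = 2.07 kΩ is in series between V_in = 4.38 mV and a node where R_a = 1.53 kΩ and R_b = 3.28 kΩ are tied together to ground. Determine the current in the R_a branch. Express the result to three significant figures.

I ≈ 0.959 µA

Parallel bank: R_p = 1/(1/1.53 + 1/3.28) = 1.043 kΩ.
V_A by voltage divider: V_A = 4.38 × 1.043/(2.07 + 1.043) = 1.468 mV.
I(R_a) = V_A / R_a = 1.468/1.53 = 0.9594 µA.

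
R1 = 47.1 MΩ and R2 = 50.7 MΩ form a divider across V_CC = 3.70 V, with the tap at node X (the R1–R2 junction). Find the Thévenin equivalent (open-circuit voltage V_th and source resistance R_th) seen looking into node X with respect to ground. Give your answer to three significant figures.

V_th ≈ 1.92 V, R_th ≈ 24.4 MΩ

Open-circuit (no load on X): V_th = V_CC · R2/(R1 + R2) = 3.70 × 50.7/(47.10 + 50.7) = 1.918 V.
Looking into X with the source shorted: R_th = R1·R2/(R1+R2) = 47.10 × 50.7/97.80 = 24.42 MΩ.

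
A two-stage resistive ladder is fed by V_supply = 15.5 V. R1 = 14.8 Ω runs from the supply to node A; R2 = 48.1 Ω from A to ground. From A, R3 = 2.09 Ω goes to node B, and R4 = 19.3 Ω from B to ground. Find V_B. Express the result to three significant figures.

Node A sees R2 in parallel with the series input of stage 2, R3 + R4 = 21.39 Ω.
R2 ‖ (R3+R4) = 14.81 Ω.
So V_A = 15.5 × 0.5001 = 7.752 V.
V_B = V_A × 0.9023 = 6.994 V.

V_B ≈ 6.99 V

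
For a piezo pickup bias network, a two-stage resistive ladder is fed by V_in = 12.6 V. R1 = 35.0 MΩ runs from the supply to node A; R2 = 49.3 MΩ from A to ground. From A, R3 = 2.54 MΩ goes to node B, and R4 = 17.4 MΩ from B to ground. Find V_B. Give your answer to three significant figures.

V_B ≈ 3.17 V

Node A sees R2 in parallel with the series input of stage 2, R3 + R4 = 19.94 MΩ.
R2 ‖ (R3+R4) = 14.20 MΩ.
So V_A = 12.6 × 0.2886 = 3.636 V.
V_B = V_A × 0.8726 = 3.173 V.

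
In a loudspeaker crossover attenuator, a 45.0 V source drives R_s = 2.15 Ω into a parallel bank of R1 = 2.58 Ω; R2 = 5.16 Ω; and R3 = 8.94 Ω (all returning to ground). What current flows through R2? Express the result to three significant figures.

Parallel bank: R_p = 1/(1/2.58 + 1/5.16 + 1/8.94) = 1.442 Ω.
V_A by voltage divider: V_A = 45.0 × 1.442/(2.15 + 1.442) = 18.07 V.
I(R2) = V_A / R2 = 18.07/5.16 = 3.502 A.
(Check via current divider: I_total = 12.53 A; share G_k/ΣG = 0.2795 → same result.)

I ≈ 3.50 A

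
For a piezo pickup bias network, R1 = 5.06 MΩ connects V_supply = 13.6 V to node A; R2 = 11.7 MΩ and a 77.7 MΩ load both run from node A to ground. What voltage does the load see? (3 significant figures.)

V_out ≈ 9.08 V

The load sits in parallel with R2, giving an effective lower resistance R2' = R2·R_L/(R2+R_L) = 10.17 MΩ.
Voltage divider with the loaded lower leg: V_out = 13.6 × 10.17/(5.06 + 10.17) = 13.6 × 0.6677 = 9.081 V.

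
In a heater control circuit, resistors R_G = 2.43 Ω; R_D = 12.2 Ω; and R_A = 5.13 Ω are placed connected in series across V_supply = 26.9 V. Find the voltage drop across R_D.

Series total: ΣR = 2.43 + 12.2 + 5.13 = 19.76 Ω.
By the voltage-divider rule, V = 26.9 × 12.20/19.76 = 16.61 V.

V ≈ 16.6 V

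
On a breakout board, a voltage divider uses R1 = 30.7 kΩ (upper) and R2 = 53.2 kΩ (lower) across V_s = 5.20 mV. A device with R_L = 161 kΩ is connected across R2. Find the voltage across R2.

V_out ≈ 2.94 mV

The load sits in parallel with R2, giving an effective lower resistance R2' = R2·R_L/(R2+R_L) = 39.99 kΩ.
Voltage divider with the loaded lower leg: V_out = 5.20 × 39.99/(30.7 + 39.99) = 5.20 × 0.5657 = 2.942 mV.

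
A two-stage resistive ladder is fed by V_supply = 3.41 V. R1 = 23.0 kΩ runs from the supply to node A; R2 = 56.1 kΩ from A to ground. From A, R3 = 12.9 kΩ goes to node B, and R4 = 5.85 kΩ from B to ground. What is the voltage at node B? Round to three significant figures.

The second stage (R3 + R4 = 18.75 kΩ) loads node A in parallel with R2.
Effective lower resistance at A: R2 ‖ 18.75 = 14.05 kΩ.
V_A = 3.41 × 14.05/(23.0 + 14.05) = 1.293 V.
Stage 2 is unloaded, so V_B = V_A · R4/(R3+R4) = 1.293 × 5.85/18.75 = 0.4035 V.

V_B ≈ 0.404 V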